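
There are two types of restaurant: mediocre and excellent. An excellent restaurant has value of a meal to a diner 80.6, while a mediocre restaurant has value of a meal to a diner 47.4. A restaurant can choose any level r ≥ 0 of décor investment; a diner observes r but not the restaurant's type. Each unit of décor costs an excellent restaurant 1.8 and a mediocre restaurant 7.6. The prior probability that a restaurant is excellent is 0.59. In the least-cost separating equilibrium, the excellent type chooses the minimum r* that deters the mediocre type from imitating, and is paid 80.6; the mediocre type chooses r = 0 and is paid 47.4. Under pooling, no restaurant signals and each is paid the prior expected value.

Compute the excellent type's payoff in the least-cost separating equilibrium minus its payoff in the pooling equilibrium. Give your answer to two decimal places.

Least-cost separating signal: r* solves 47.4 = 80.6 − 7.6·r*, so r* = (80.6 − 47.4)/7.6 ≈ 4.3684.
Excellent type's separating payoff: 80.6 − 1.8 × r* = 80.6 − 1.8 × (80.6 − 47.4)/7.6 = 80.6 − 59.76/7.6 ≈ 72.7368.
Pooling payoff: 0.59 × 80.6 + 0.41 × 47.4 = 66.988.
Difference: 72.7368 − 66.988 = 5.7488, i.e. 5.75 to two decimal places.
The excellent type prefers to separate.

5.75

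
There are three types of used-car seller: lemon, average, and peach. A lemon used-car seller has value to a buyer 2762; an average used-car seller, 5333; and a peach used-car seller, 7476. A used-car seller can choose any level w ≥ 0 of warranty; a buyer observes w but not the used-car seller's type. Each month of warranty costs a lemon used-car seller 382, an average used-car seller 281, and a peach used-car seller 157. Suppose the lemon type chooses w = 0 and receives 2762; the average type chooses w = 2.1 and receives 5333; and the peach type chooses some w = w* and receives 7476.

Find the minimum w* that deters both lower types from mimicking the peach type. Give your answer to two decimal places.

12.34

Average type (on-path payoff 5333 − 281×2.1 = 4742.9) won't mimic when 4742.9 ≥ 7476 − 281·w*, i.e. w* ≥ 9.73.
Lemon type (on-path payoff 2762) won't mimic when 2762 ≥ 7476 − 382·w*, i.e. w* ≥ 12.34.
Both must hold, so w* = max(12.34, 9.73) = 12.34. The lemon type's constraint binds.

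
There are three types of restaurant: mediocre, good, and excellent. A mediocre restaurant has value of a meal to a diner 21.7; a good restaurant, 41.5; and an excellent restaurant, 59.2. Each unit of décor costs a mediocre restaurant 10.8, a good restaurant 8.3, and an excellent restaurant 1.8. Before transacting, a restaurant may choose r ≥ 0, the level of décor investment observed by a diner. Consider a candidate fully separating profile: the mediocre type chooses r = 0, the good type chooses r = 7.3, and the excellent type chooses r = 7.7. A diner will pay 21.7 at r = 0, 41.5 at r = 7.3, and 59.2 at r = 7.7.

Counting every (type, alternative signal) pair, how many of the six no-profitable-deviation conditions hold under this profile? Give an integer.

Mediocre (own payoff 21.7): to r=7.3 gives 41.5 − 10.8×7.3 = -37.34 → no gain ✓; to r=7.7 gives 59.2 − 10.8×7.7 = -23.96 → no gain ✓.
Excellent (own payoff 59.2 − 1.8×7.7 = 45.34): to r=0 gives 21.7 → no gain ✓; to r=7.3 gives 41.5 − 1.8×7.3 = 28.36 → no gain ✓.
Good (own payoff 41.5 − 8.3×7.3 = -19.09): to r=0 gives 21.7 → profitable ✗; to r=7.7 gives 59.2 − 8.3×7.7 = -4.71 → profitable ✗.
4 of the 6 constraints hold; not an equilibrium.

4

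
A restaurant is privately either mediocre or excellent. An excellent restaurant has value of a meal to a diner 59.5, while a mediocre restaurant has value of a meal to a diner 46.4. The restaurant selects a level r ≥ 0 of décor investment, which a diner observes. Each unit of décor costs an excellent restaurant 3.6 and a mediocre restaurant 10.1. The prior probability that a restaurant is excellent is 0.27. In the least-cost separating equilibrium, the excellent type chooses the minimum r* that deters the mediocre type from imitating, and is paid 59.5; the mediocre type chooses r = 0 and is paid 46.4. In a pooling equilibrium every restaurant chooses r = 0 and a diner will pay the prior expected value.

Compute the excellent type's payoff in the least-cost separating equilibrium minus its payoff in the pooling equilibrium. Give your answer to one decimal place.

4.9

Least-cost separating signal: r* solves 46.4 = 59.5 − 10.1·r*, so r* = (59.5 − 46.4)/10.1 ≈ 1.2970.
Excellent type's separating payoff: 59.5 − 3.6 × r* = 59.5 − 3.6 × (59.5 − 46.4)/10.1 = 59.5 − 47.16/10.1 ≈ 54.831.
Pooling payoff: 0.27 × 59.5 + 0.73 × 46.4 = 49.937.
Difference: 54.831 − 49.937 = 4.894, i.e. 4.9 to one decimal place.
The excellent type prefers to separate.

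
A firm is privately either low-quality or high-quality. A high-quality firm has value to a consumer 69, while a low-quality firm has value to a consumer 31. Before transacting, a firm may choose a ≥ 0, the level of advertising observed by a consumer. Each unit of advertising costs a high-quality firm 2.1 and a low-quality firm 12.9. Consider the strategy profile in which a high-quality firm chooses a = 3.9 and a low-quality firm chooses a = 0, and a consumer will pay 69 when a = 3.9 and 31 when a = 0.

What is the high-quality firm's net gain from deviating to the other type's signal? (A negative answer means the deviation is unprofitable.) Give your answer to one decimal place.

-29.8

Playing a = 3.9 the high-quality firm receives 69 − 2.1 × 3.9 = 60.81.
Deviating to a = 0 yields 31 instead.
Gain from deviating: 31 − 60.81 = -29.81, i.e. -29.8 to one decimal place.
The gain is negative, so the high-quality type's incentive-compatibility constraint is satisfied.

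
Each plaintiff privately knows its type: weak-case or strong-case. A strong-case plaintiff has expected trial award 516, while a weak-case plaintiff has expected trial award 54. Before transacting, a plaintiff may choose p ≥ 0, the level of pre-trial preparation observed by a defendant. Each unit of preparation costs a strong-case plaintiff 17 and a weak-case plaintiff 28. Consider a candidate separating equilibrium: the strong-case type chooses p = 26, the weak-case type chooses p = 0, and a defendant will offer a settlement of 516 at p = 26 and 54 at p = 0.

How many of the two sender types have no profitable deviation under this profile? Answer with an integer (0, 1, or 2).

Strong-case type: signal → 516 − 17 × 26 = 74; deviate to 0 → 54. IC holds (74 ≥ 54).
Weak-case type: stay at 0 → 54; mimic → 516 − 28 × 26 = -212. IC holds (54 ≥ -212).
2 of 2 constraints hold, so this is a separating equilibrium.

2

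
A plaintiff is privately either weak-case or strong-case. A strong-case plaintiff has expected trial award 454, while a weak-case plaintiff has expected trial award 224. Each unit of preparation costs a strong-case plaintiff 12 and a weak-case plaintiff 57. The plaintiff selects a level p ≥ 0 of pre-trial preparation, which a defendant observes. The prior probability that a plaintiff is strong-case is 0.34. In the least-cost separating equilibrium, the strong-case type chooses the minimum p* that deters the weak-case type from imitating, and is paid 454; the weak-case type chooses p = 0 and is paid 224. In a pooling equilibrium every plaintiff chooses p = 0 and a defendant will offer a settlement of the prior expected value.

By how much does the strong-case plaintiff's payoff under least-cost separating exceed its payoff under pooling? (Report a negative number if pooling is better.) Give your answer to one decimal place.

103.4

Least-cost separating signal: p* solves 224 = 454 − 57·p*, so p* = (454 − 224)/57 ≈ 4.0351.
Strong-case type's separating payoff: 454 − 12 × p* = 454 − 12 × (454 − 224)/57 = 454 − 2760/57 ≈ 405.579.
Pooling payoff: 0.34 × 454 + 0.66 × 224 = 302.2.
Difference: 405.579 − 302.2 = 103.379, i.e. 103.4 to one decimal place.
The strong-case type prefers to separate.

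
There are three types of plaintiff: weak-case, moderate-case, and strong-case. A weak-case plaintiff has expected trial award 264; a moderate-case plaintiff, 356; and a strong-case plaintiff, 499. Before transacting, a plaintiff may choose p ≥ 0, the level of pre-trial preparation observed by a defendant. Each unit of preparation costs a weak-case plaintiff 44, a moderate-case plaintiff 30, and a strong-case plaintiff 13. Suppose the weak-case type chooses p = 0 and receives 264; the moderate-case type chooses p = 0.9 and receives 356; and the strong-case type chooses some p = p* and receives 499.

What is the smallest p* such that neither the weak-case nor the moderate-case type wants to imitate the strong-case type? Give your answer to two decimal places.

Moderate-case type (on-path payoff 356 − 30×0.9 = 329) won't mimic when 329 ≥ 499 − 30·p*, i.e. p* ≥ 5.67.
Weak-case type (on-path payoff 264) won't mimic when 264 ≥ 499 − 44·p*, i.e. p* ≥ 5.34.
Both must hold, so p* = max(5.34, 5.67) = 5.67. The moderate-case type's constraint binds.

5.67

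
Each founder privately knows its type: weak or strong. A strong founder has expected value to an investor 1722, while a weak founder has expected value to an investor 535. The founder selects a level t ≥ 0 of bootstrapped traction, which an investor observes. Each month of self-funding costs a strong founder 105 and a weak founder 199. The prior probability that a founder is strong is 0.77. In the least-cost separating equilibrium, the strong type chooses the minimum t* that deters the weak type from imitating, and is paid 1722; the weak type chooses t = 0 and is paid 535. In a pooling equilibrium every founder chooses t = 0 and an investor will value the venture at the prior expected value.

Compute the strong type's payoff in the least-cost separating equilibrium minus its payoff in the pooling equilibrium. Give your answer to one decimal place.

Least-cost separating signal: t* solves 535 = 1722 − 199·t*, so t* = (1722 − 535)/199 ≈ 5.9648.
Strong type's separating payoff: 1722 − 105 × t* = 1722 − 105 × (1722 − 535)/199 = 1722 − 124635/199 ≈ 1095.693.
Pooling payoff: 0.77 × 1722 + 0.23 × 535 = 1448.99.
Difference: 1095.693 − 1448.99 = -353.297, i.e. -353.3 to one decimal place.
The strong type would prefer the pooling outcome.

-353.3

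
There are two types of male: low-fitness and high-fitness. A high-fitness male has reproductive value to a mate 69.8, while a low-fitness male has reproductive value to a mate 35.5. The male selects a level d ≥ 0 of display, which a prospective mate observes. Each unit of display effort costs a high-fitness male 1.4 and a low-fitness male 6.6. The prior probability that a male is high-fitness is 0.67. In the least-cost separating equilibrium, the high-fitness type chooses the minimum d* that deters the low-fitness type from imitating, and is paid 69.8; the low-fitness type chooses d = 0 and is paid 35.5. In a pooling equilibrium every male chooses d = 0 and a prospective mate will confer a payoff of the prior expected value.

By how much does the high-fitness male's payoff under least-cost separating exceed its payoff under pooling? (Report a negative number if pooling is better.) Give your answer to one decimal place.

4.0

Least-cost separating signal: d* solves 35.5 = 69.8 − 6.6·d*, so d* = (69.8 − 35.5)/6.6 ≈ 5.1970.
High-fitness type's separating payoff: 69.8 − 1.4 × d* = 69.8 − 1.4 × (69.8 − 35.5)/6.6 = 69.8 − 48.02/6.6 ≈ 62.524.
Pooling payoff: 0.67 × 69.8 + 0.33 × 35.5 = 58.481.
Difference: 62.524 − 58.481 = 4.043, i.e. 4.0 to one decimal place.
The high-fitness type prefers to separate.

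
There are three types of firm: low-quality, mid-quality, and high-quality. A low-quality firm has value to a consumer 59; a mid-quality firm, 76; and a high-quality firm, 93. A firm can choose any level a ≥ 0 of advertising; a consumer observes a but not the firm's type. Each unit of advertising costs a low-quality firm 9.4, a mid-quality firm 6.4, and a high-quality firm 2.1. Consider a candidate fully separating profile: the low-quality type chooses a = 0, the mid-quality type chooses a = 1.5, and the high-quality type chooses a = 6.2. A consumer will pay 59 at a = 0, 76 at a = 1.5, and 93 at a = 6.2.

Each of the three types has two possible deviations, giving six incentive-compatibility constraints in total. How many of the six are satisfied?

Low-quality (own payoff 59): to a=1.5 gives 76 − 9.4×1.5 = 61.9 → profitable ✗; to a=6.2 gives 93 − 9.4×6.2 = 34.72 → no gain ✓.
Mid-quality (own payoff 76 − 6.4×1.5 = 66.4): to a=0 gives 59 → no gain ✓; to a=6.2 gives 93 − 6.4×6.2 = 53.32 → no gain ✓.
High-quality (own payoff 93 − 2.1×6.2 = 79.98): to a=0 gives 59 → no gain ✓; to a=1.5 gives 76 − 2.1×1.5 = 72.85 → no gain ✓.
5 of the 6 constraints hold; not an equilibrium.

5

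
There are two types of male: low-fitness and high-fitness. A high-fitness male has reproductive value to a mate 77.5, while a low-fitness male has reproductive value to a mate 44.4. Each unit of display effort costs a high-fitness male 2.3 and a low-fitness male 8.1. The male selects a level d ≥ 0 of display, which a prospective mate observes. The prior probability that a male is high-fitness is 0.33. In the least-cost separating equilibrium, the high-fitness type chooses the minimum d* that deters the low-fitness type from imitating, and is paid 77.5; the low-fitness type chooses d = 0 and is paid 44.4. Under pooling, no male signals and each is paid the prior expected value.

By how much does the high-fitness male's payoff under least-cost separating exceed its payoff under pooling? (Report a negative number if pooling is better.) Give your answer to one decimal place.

Least-cost separating signal: d* solves 44.4 = 77.5 − 8.1·d*, so d* = (77.5 − 44.4)/8.1 ≈ 4.0864.
High-fitness type's separating payoff: 77.5 − 2.3 × d* = 77.5 − 2.3 × (77.5 − 44.4)/8.1 = 77.5 − 76.13/8.1 ≈ 68.101.
Pooling payoff: 0.33 × 77.5 + 0.67 × 44.4 = 55.323.
Difference: 68.101 − 55.323 = 12.778, i.e. 12.8 to one decimal place.
The high-fitness type prefers to separate.

12.8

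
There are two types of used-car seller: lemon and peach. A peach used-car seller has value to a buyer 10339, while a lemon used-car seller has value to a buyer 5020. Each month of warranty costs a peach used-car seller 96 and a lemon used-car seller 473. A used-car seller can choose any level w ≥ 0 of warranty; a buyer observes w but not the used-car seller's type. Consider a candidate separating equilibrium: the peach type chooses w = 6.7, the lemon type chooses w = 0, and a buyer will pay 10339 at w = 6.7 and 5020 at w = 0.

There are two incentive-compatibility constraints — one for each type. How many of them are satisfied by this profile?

Lemon type: stay at 0 → 5020; mimic → 10339 − 473 × 6.7 = 7169.9. IC fails (5020 < 7169.9).
Peach type: signal → 10339 − 96 × 6.7 = 9695.8; deviate to 0 → 5020. IC holds (9695.8 ≥ 5020).
1 of 2 constraints hold, so this profile is not an equilibrium.

1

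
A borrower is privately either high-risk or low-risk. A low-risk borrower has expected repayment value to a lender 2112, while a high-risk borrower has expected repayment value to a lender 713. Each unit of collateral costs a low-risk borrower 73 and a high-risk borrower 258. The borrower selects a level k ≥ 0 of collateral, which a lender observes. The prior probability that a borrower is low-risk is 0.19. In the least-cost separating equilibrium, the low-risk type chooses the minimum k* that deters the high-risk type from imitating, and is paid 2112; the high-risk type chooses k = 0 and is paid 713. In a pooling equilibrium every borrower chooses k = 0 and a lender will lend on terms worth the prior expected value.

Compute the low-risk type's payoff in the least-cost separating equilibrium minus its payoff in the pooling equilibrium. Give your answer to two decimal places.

737.35

Least-cost separating signal: k* solves 713 = 2112 − 258·k*, so k* = (2112 − 713)/258 ≈ 5.4225.
Low-risk type's separating payoff: 2112 − 73 × k* = 2112 − 73 × (2112 − 713)/258 = 2112 − 102127/258 ≈ 1716.1589.
Pooling payoff: 0.19 × 2112 + 0.81 × 713 = 978.81.
Difference: 1716.1589 − 978.81 = 737.3489, i.e. 737.35 to two decimal places.
The low-risk type prefers to separate.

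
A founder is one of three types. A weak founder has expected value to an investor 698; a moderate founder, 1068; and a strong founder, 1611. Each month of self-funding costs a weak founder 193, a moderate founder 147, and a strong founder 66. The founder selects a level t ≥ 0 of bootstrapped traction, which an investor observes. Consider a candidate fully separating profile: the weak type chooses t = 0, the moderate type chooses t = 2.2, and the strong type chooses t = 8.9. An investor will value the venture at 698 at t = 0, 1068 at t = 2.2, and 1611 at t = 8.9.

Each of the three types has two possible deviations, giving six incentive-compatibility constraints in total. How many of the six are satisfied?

Strong (own payoff 1611 − 66×8.9 = 1023.6): to t=0 gives 698 → no gain ✓; to t=2.2 gives 1068 − 66×2.2 = 922.8 → no gain ✓.
Weak (own payoff 698): to t=2.2 gives 1068 − 193×2.2 = 643.4 → no gain ✓; to t=8.9 gives 1611 − 193×8.9 = -106.7 → no gain ✓.
Moderate (own payoff 1068 − 147×2.2 = 744.6): to t=0 gives 698 → no gain ✓; to t=8.9 gives 1611 − 147×8.9 = 302.7 → no gain ✓.
6 of the 6 constraints hold; this profile is a separating equilibrium.

6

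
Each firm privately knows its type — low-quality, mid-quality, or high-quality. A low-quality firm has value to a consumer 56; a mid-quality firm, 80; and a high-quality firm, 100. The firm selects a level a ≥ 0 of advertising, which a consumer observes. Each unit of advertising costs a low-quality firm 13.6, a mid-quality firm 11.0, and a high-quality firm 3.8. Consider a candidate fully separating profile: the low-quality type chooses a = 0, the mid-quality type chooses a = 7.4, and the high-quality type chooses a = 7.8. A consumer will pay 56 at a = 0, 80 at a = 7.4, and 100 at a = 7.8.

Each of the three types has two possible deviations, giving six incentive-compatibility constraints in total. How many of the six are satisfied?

4

Low-quality (own payoff 56): to a=7.4 gives 80 − 13.6×7.4 = -20.64 → no gain ✓; to a=7.8 gives 100 − 13.6×7.8 = -6.08 → no gain ✓.
Mid-quality (own payoff 80 − 11.0×7.4 = -1.4): to a=0 gives 56 → profitable ✗; to a=7.8 gives 100 − 11.0×7.8 = 14.2 → profitable ✗.
High-quality (own payoff 100 − 3.8×7.8 = 70.36): to a=0 gives 56 → no gain ✓; to a=7.4 gives 80 − 3.8×7.4 = 51.88 → no gain ✓.
4 of the 6 constraints hold; not an equilibrium.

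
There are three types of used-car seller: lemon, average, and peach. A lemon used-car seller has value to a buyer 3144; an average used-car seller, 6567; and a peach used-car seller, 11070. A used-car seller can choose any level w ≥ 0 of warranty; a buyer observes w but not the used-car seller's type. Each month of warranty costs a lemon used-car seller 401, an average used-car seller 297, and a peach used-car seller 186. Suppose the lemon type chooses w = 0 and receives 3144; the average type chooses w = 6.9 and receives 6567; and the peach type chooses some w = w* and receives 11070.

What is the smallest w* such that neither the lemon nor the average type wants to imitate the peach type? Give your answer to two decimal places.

22.06

Lemon type (on-path payoff 3144) won't mimic when 3144 ≥ 11070 − 401·w*, i.e. w* ≥ 19.77.
Average type (on-path payoff 6567 − 297×6.9 = 4517.7) won't mimic when 4517.7 ≥ 11070 − 297·w*, i.e. w* ≥ 22.06.
Both must hold, so w* = max(19.77, 22.06) = 22.06. The average type's constraint binds.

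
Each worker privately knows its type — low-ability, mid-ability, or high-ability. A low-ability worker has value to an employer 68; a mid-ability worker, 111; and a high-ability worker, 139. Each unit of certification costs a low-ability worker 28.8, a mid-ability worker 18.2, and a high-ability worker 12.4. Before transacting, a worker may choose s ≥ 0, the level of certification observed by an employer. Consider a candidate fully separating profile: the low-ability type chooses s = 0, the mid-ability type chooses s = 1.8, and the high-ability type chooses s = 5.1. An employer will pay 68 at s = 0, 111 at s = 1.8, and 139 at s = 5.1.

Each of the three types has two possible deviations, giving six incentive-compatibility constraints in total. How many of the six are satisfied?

5

High-ability (own payoff 139 − 12.4×5.1 = 75.76): to s=0 gives 68 → no gain ✓; to s=1.8 gives 111 − 12.4×1.8 = 88.68 → profitable ✗.
Low-ability (own payoff 68): to s=1.8 gives 111 − 28.8×1.8 = 59.16 → no gain ✓; to s=5.1 gives 139 − 28.8×5.1 = -7.88 → no gain ✓.
Mid-ability (own payoff 111 − 18.2×1.8 = 78.24): to s=0 gives 68 → no gain ✓; to s=5.1 gives 139 − 18.2×5.1 = 46.18 → no gain ✓.
5 of the 6 constraints hold; not an equilibrium.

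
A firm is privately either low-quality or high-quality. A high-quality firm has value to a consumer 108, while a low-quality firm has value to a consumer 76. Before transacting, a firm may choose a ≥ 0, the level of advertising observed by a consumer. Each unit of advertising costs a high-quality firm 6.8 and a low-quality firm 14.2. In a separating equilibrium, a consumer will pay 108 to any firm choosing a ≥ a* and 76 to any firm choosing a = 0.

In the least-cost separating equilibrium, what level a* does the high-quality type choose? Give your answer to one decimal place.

A low-quality firm choosing a = 0 receives 76.
Imitating at a* instead would pay 108 at cost 14.2·a*, netting 108 − 14.2·a*.
Indifference: 76 = 108 − 14.2·a*, so a* = (108 − 76) / 14.2 ≈ 2.3.
This is the low-quality type's binding incentive-compatibility constraint; any a ≥ 2.3 sustains separation on that side.

2.3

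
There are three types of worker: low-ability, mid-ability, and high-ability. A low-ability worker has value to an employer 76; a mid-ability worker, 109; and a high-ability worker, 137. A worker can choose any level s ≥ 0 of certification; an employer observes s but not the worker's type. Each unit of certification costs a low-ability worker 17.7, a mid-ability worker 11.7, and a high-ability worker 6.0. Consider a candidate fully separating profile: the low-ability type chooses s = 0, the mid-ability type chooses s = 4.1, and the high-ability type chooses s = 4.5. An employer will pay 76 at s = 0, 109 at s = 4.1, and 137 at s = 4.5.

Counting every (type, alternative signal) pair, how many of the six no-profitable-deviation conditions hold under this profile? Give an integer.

Mid-ability (own payoff 109 − 11.7×4.1 = 61.03): to s=0 gives 76 → profitable ✗; to s=4.5 gives 137 − 11.7×4.5 = 84.35 → profitable ✗.
Low-ability (own payoff 76): to s=4.1 gives 109 − 17.7×4.1 = 36.43 → no gain ✓; to s=4.5 gives 137 − 17.7×4.5 = 57.35 → no gain ✓.
High-ability (own payoff 137 − 6.0×4.5 = 110): to s=0 gives 76 → no gain ✓; to s=4.1 gives 109 − 6.0×4.1 = 84.4 → no gain ✓.
4 of the 6 constraints hold; not an equilibrium.

4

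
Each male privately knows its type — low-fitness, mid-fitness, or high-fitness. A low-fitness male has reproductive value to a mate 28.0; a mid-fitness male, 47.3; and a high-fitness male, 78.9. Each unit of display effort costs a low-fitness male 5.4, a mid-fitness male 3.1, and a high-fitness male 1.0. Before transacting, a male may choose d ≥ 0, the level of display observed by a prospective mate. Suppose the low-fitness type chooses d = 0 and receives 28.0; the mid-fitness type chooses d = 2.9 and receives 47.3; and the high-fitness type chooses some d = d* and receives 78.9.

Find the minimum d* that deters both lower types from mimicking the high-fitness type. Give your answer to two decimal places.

Low-fitness type (on-path payoff 28.0) won't mimic when 28.0 ≥ 78.9 − 5.4·d*, i.e. d* ≥ 9.43.
Mid-fitness type (on-path payoff 47.3 − 3.1×2.9 = 38.31) won't mimic when 38.31 ≥ 78.9 − 3.1·d*, i.e. d* ≥ 13.09.
Both must hold, so d* = max(9.43, 13.09) = 13.09. The mid-fitness type's constraint binds.

13.09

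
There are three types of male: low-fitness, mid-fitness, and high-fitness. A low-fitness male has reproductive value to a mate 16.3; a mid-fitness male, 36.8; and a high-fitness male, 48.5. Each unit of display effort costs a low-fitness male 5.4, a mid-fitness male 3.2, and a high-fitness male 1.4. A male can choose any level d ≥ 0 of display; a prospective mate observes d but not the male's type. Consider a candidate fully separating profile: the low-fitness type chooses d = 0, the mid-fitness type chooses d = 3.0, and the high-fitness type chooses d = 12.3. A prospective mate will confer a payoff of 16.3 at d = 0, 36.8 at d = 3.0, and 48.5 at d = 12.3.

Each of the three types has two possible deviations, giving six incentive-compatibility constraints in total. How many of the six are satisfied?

Mid-fitness (own payoff 36.8 − 3.2×3.0 = 27.2): to d=0 gives 16.3 → no gain ✓; to d=12.3 gives 48.5 − 3.2×12.3 = 9.14 → no gain ✓.
Low-fitness (own payoff 16.3): to d=3.0 gives 36.8 − 5.4×3.0 = 20.6 → profitable ✗; to d=12.3 gives 48.5 − 5.4×12.3 = -17.92 → no gain ✓.
High-fitness (own payoff 48.5 − 1.4×12.3 = 31.28): to d=0 gives 16.3 → no gain ✓; to d=3.0 gives 36.8 − 1.4×3.0 = 32.6 → profitable ✗.
4 of the 6 constraints hold; not an equilibrium.

4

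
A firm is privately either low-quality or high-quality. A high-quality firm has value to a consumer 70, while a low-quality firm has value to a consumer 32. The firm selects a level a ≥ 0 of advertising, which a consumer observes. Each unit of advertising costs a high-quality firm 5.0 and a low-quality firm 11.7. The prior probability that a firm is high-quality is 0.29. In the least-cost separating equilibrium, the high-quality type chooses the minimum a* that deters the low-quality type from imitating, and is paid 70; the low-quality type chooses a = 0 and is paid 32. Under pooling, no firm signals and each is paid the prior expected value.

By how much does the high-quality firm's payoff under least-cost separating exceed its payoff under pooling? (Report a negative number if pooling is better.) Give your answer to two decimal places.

10.74

Least-cost separating signal: a* solves 32 = 70 − 11.7·a*, so a* = (70 − 32)/11.7 ≈ 3.2479.
High-quality type's separating payoff: 70 − 5.0 × a* = 70 − 5.0 × (70 − 32)/11.7 = 70 − 190/11.7 ≈ 53.7607.
Pooling payoff: 0.29 × 70 + 0.71 × 32 = 43.02.
Difference: 53.7607 − 43.02 = 10.7407, i.e. 10.74 to two decimal places.
The high-quality type prefers to separate.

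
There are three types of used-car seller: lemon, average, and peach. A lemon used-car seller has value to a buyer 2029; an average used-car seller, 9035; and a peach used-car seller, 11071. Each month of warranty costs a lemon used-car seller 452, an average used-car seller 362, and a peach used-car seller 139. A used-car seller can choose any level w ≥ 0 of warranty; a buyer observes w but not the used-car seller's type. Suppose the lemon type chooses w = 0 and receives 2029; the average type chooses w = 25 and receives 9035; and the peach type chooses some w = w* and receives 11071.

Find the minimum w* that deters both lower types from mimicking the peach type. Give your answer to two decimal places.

30.62

Average type (on-path payoff 9035 − 362×25 = -15) won't mimic when -15 ≥ 11071 − 362·w*, i.e. w* ≥ 30.62.
Lemon type (on-path payoff 2029) won't mimic when 2029 ≥ 11071 − 452·w*, i.e. w* ≥ 20.00.
Both must hold, so w* = max(20.00, 30.62) = 30.62. The average type's constraint binds.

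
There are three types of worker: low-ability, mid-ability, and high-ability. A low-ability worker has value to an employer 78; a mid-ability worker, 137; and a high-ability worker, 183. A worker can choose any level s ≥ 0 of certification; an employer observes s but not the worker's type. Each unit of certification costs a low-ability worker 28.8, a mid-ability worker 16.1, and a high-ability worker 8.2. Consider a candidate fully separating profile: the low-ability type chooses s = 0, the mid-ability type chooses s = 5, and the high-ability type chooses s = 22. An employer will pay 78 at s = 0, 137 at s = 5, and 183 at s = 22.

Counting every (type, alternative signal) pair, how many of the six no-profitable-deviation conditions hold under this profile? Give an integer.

3

Low-ability (own payoff 78): to s=5 gives 137 − 28.8×5 = -7 → no gain ✓; to s=22 gives 183 − 28.8×22 = -450.6 → no gain ✓.
High-ability (own payoff 183 − 8.2×22 = 2.6): to s=0 gives 78 → profitable ✗; to s=5 gives 137 − 8.2×5 = 96 → profitable ✗.
Mid-ability (own payoff 137 − 16.1×5 = 56.5): to s=0 gives 78 → profitable ✗; to s=22 gives 183 − 16.1×22 = -171.2 → no gain ✓.
3 of the 6 constraints hold; not an equilibrium.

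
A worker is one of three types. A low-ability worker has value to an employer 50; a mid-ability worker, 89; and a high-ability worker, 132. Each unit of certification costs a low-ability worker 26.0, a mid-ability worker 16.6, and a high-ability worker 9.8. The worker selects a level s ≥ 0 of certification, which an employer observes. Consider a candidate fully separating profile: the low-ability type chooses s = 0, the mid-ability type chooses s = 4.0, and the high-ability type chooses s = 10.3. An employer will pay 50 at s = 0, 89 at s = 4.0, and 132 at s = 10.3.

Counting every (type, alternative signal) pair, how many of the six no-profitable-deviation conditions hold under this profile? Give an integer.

High-ability (own payoff 132 − 9.8×10.3 = 31.06): to s=0 gives 50 → profitable ✗; to s=4.0 gives 89 − 9.8×4.0 = 49.8 → profitable ✗.
Mid-ability (own payoff 89 − 16.6×4.0 = 22.6): to s=0 gives 50 → profitable ✗; to s=10.3 gives 132 − 16.6×10.3 = -38.98 → no gain ✓.
Low-ability (own payoff 50): to s=4.0 gives 89 − 26.0×4.0 = -15 → no gain ✓; to s=10.3 gives 132 − 26.0×10.3 = -135.8 → no gain ✓.
3 of the 6 constraints hold; not an equilibrium.

3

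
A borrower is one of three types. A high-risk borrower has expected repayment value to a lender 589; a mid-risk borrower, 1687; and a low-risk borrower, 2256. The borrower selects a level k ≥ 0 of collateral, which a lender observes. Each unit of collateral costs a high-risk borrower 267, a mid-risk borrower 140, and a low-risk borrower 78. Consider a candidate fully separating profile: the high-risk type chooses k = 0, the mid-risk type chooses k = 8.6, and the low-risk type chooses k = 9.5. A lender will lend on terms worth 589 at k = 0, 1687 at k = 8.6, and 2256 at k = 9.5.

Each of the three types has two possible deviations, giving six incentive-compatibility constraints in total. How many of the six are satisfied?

High-risk (own payoff 589): to k=8.6 gives 1687 − 267×8.6 = -609.2 → no gain ✓; to k=9.5 gives 2256 − 267×9.5 = -280.5 → no gain ✓.
Low-risk (own payoff 2256 − 78×9.5 = 1515): to k=0 gives 589 → no gain ✓; to k=8.6 gives 1687 − 78×8.6 = 1016.2 → no gain ✓.
Mid-risk (own payoff 1687 − 140×8.6 = 483): to k=0 gives 589 → profitable ✗; to k=9.5 gives 2256 − 140×9.5 = 926 → profitable ✗.
4 of the 6 constraints hold; not an equilibrium.

4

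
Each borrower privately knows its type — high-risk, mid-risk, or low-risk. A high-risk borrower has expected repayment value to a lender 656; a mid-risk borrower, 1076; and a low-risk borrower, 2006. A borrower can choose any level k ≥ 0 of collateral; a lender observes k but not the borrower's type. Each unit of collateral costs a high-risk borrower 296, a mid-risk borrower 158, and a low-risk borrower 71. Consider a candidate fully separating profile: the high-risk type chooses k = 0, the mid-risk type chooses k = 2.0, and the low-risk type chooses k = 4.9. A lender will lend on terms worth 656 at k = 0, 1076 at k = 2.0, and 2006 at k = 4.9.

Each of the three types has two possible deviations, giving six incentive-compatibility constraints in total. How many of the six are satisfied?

5

Low-risk (own payoff 2006 − 71×4.9 = 1658.1): to k=0 gives 656 → no gain ✓; to k=2.0 gives 1076 − 71×2.0 = 934 → no gain ✓.
High-risk (own payoff 656): to k=2.0 gives 1076 − 296×2.0 = 484 → no gain ✓; to k=4.9 gives 2006 − 296×4.9 = 555.6 → no gain ✓.
Mid-risk (own payoff 1076 − 158×2.0 = 760): to k=0 gives 656 → no gain ✓; to k=4.9 gives 2006 − 158×4.9 = 1231.8 → profitable ✗.
5 of the 6 constraints hold; not an equilibrium.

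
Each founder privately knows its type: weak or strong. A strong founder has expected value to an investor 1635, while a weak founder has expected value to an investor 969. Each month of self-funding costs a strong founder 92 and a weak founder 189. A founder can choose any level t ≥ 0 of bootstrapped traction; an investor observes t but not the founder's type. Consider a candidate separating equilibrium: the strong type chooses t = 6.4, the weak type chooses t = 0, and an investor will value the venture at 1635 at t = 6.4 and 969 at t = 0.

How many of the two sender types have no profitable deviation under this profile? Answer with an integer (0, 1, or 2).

2

Strong type: signal → 1635 − 92 × 6.4 = 1046.2; deviate to 0 → 969. IC holds (1046.2 ≥ 969).
Weak type: stay at 0 → 969; mimic → 1635 − 189 × 6.4 = 425.4. IC holds (969 ≥ 425.4).
2 of 2 constraints hold, so this is a separating equilibrium.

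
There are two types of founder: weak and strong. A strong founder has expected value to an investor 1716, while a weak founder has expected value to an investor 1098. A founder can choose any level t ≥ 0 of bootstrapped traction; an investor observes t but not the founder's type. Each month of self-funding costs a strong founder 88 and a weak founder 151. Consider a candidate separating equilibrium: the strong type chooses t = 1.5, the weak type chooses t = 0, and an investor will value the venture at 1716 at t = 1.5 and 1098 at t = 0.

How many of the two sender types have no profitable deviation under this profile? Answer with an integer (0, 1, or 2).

Strong type: signal → 1716 − 88 × 1.5 = 1584; deviate to 0 → 1098. IC holds (1584 ≥ 1098).
Weak type: stay at 0 → 1098; mimic → 1716 − 151 × 1.5 = 1489.5. IC fails (1098 < 1489.5).
1 of 2 constraints hold, so this profile is not an equilibrium.

1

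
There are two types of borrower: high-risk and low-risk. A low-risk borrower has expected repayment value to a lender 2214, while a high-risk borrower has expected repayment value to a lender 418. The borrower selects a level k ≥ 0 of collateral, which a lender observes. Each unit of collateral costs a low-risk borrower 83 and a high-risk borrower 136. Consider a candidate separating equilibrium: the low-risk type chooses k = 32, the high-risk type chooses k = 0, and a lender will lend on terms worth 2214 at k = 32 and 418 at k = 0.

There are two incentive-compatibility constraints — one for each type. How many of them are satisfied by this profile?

High-risk type: stay at 0 → 418; mimic → 2214 − 136 × 32 = -2138. IC holds (418 ≥ -2138).
Low-risk type: signal → 2214 − 83 × 32 = -442; deviate to 0 → 418. IC fails (-442 < 418).
1 of 2 constraints hold, so this profile is not an equilibrium.

1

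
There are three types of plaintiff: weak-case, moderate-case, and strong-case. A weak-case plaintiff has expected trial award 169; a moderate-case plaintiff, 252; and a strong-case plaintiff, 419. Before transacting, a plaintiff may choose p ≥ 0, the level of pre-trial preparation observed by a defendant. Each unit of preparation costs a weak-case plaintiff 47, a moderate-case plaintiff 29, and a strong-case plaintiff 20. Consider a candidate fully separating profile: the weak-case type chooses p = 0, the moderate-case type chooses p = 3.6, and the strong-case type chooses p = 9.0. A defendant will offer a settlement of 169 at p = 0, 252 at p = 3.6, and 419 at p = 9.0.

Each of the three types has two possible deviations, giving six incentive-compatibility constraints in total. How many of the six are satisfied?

4

Strong-case (own payoff 419 − 20×9.0 = 239): to p=0 gives 169 → no gain ✓; to p=3.6 gives 252 − 20×3.6 = 180 → no gain ✓.
Moderate-case (own payoff 252 − 29×3.6 = 147.6): to p=0 gives 169 → profitable ✗; to p=9.0 gives 419 − 29×9.0 = 158 → profitable ✗.
Weak-case (own payoff 169): to p=3.6 gives 252 − 47×3.6 = 82.8 → no gain ✓; to p=9.0 gives 419 − 47×9.0 = -4 → no gain ✓.
4 of the 6 constraints hold; not an equilibrium.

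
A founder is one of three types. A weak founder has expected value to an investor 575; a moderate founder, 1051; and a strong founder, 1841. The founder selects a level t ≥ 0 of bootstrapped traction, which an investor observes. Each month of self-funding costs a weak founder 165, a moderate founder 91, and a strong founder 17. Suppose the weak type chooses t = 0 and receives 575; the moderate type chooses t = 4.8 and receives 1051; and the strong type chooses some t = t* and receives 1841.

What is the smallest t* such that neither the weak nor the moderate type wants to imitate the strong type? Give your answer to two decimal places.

13.48

Moderate type (on-path payoff 1051 − 91×4.8 = 614.2) won't mimic when 614.2 ≥ 1841 − 91·t*, i.e. t* ≥ 13.48.
Weak type (on-path payoff 575) won't mimic when 575 ≥ 1841 − 165·t*, i.e. t* ≥ 7.67.
Both must hold, so t* = max(7.67, 13.48) = 13.48. The moderate type's constraint binds.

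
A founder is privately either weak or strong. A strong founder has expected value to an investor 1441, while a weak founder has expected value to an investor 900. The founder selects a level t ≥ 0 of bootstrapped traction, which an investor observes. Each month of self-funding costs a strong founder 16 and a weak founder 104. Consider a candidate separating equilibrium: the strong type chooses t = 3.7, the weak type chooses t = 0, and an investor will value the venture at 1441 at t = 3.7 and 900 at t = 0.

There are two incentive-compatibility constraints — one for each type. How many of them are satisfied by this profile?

1

Strong type: signal → 1441 − 16 × 3.7 = 1381.8; deviate to 0 → 900. IC holds (1381.8 ≥ 900).
Weak type: stay at 0 → 900; mimic → 1441 − 104 × 3.7 = 1056.2. IC fails (900 < 1056.2).
1 of 2 constraints hold, so this profile is not an equilibrium.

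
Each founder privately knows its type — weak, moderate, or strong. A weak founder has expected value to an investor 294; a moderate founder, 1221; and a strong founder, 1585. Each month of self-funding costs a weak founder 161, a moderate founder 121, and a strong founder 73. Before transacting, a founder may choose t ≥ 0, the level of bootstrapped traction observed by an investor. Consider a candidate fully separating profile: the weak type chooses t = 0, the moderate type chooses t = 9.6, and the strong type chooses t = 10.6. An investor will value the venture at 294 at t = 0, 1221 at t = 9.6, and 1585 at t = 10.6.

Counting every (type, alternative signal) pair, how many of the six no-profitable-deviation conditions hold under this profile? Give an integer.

4

Moderate (own payoff 1221 − 121×9.6 = 59.4): to t=0 gives 294 → profitable ✗; to t=10.6 gives 1585 − 121×10.6 = 302.4 → profitable ✗.
Weak (own payoff 294): to t=9.6 gives 1221 − 161×9.6 = -324.6 → no gain ✓; to t=10.6 gives 1585 − 161×10.6 = -121.6 → no gain ✓.
Strong (own payoff 1585 − 73×10.6 = 811.2): to t=0 gives 294 → no gain ✓; to t=9.6 gives 1221 − 73×9.6 = 520.2 → no gain ✓.
4 of the 6 constraints hold; not an equilibrium.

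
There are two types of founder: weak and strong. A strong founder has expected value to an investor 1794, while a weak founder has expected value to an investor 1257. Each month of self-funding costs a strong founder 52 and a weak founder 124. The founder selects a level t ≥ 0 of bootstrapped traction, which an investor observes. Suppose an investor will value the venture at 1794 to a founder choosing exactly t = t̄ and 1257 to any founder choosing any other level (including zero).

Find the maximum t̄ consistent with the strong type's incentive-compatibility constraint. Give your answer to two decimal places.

10.33

Choosing t̄ yields the strong type 1794 − 52·t̄; choosing zero yields 1257.
The strong type is indifferent at 1794 − 52·t̄ = 1257, i.e. t̄ = (1794 − 1257) / 52 ≈ 10.33.
For any t̄ above 10.33 the strong type would rather pool at zero, so separation collapses.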